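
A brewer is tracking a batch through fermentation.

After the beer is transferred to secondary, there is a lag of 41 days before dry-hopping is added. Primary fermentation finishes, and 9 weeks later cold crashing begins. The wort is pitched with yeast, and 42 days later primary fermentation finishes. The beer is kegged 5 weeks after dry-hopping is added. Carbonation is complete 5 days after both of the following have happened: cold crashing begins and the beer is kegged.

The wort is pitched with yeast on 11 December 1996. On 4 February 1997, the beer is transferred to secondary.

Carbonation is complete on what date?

The wort is pitched with yeast: Dec 11, 1996.
Primary fermentation finishes: Dec 11, 1996 + 42 days = Jan 22, 1997.
Cold crashing begins: Jan 22, 1997 + 9 weeks = Mar 26, 1997.
The beer is transferred to secondary: Feb 4, 1997.
Dry-hopping is added: Feb 4, 1997 + 41 days = Mar 17, 1997.
The beer is kegged: Mar 17, 1997 + 5 weeks = Apr 21, 1997.
Both prerequisites met — cold crashing begins (Mar 26, 1997), the beer is kegged (Apr 21, 1997); the later is Apr 21, 1997.
Carbonation is complete: Apr 21, 1997 + 5 days = Apr 26, 1997.

26 April 1997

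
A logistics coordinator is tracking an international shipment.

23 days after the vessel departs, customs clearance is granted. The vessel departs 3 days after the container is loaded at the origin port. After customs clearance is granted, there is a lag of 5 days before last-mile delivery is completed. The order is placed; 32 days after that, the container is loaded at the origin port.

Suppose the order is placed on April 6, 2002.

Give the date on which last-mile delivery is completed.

June 8, 2002

The order is placed: Apr 6, 2002.
The container is loaded at the origin port: Apr 6, 2002 + 32 days = May 8, 2002.
The vessel departs: May 8, 2002 + 3 days = May 11, 2002.
Customs clearance is granted: May 11, 2002 + 23 days = Jun 3, 2002.
Last-mile delivery is completed: Jun 3, 2002 + 5 days = Jun 8, 2002.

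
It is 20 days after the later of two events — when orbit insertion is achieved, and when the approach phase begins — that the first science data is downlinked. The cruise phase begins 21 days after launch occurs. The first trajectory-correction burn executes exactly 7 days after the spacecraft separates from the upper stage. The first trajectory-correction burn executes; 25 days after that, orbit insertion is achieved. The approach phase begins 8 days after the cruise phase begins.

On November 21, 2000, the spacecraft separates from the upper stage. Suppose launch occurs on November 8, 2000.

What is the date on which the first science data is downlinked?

January 12, 2001

The spacecraft separates from the upper stage: Nov 21, 2000.
The first trajectory-correction burn executes: Nov 21, 2000 + 7 days = Nov 28, 2000.
Orbit insertion is achieved: Nov 28, 2000 + 25 days = Dec 23, 2000.
Launch occurs: Nov 8, 2000.
The cruise phase begins: Nov 8, 2000 + 21 days = Nov 29, 2000.
The approach phase begins: Nov 29, 2000 + 8 days = Dec 7, 2000.
Both prerequisites met — orbit insertion is achieved (Dec 23, 2000), the approach phase begins (Dec 7, 2000); the later is Dec 23, 2000.
The first science data is downlinked: Dec 23, 2000 + 20 days = Jan 12, 2001.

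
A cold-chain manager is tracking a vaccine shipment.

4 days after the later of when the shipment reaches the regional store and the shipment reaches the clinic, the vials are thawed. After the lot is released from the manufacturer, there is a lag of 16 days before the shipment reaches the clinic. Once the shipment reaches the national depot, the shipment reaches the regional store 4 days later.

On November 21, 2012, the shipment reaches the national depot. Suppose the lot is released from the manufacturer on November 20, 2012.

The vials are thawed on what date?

The shipment reaches the national depot: Nov 21, 2012.
The shipment reaches the regional store: Nov 21, 2012 + 4 days = Nov 25, 2012.
The lot is released from the manufacturer: Nov 20, 2012.
The shipment reaches the clinic: Nov 20, 2012 + 16 days = Dec 6, 2012.
Both prerequisites met — the shipment reaches the regional store (Nov 25, 2012), the shipment reaches the clinic (Dec 6, 2012); the later is Dec 6, 2012.
The vials are thawed: Dec 6, 2012 + 4 days = Dec 10, 2012.

December 10, 2012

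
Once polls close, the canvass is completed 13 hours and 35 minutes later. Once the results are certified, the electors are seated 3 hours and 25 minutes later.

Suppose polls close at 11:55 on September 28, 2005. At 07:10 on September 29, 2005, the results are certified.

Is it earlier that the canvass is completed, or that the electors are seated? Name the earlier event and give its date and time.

Polls close: 11:55 Sep 28, 2005.
The canvass is completed: 11:55 Sep 28, 2005 + 13h35m = 01:30 Sep 29, 2005.
The results are certified: 07:10 Sep 29, 2005.
The electors are seated: 07:10 Sep 29, 2005 + 3h25m = 10:35 Sep 29, 2005.
Comparing: the canvass is completed at 01:30 Sep 29, 2005 vs the electors are seated at 10:35 Sep 29, 2005. Earlier: the canvass is completed.

The canvass is completed — 01:30 on September 29, 2005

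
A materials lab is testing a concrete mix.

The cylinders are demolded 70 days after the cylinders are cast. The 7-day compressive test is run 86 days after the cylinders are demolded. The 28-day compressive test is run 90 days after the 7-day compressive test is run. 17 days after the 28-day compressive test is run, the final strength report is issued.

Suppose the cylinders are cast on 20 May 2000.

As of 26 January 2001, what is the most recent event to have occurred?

The 28-day compressive test is run

The cylinders are cast: May 20, 2000.
The cylinders are demolded: May 20, 2000 + 70 days = Jul 29, 2000.
The 7-day compressive test is run: Jul 29, 2000 + 86 days = Oct 23, 2000.
The 28-day compressive test is run: Oct 23, 2000 + 90 days = Jan 21, 2001.
The final strength report is issued: Jan 21, 2001 + 17 days = Feb 7, 2001.
Jan 26, 2001 falls between when the 28-day compressive test is run (Jan 21, 2001) and when the final strength report is issued (Feb 7, 2001).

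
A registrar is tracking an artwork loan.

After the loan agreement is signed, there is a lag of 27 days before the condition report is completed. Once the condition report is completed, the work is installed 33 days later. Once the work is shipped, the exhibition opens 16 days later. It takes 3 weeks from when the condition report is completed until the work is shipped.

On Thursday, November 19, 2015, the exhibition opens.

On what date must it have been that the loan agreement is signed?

The exhibition opens: Nov 19, 2015.
The work is shipped: Nov 19, 2015 − 16 days = Nov 3, 2015.
The condition report is completed: Nov 3, 2015 − 3 weeks = Oct 13, 2015.
The loan agreement is signed: Oct 13, 2015 − 27 days = Sep 16, 2015.

Wednesday, September 16, 2015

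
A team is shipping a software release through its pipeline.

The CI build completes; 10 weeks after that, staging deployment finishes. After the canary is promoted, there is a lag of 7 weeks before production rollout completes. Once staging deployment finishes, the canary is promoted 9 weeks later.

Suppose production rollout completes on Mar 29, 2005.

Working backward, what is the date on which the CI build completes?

Production rollout completes: Mar 29, 2005.
The canary is promoted: Mar 29, 2005 − 7 weeks = Feb 8, 2005.
Staging deployment finishes: Feb 8, 2005 − 9 weeks = Dec 7, 2004.
The CI build completes: Dec 7, 2004 − 10 weeks = Sep 28, 2004.

Sep 28, 2004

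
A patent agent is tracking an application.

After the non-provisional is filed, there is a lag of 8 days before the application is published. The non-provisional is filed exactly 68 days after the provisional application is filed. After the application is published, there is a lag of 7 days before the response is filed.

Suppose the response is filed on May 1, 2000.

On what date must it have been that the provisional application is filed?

The response is filed: May 1, 2000.
The application is published: May 1, 2000 − 7 days = Apr 24, 2000.
The non-provisional is filed: Apr 24, 2000 − 8 days = Apr 16, 2000.
The provisional application is filed: Apr 16, 2000 − 68 days = Feb 8, 2000.

Feb 8, 2000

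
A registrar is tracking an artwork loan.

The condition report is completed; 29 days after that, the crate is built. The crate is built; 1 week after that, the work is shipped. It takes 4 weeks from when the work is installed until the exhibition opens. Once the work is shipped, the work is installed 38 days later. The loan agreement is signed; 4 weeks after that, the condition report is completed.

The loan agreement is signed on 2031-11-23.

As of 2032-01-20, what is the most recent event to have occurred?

The loan agreement is signed: Nov 23, 2031.
The condition report is completed: Nov 23, 2031 + 4 weeks = Dec 21, 2031.
The crate is built: Dec 21, 2031 + 29 days = Jan 19, 2032.
The work is shipped: Jan 19, 2032 + 1 week = Jan 26, 2032.
The work is installed: Jan 26, 2032 + 38 days = Mar 4, 2032.
The exhibition opens: Mar 4, 2032 + 4 weeks = Apr 1, 2032.
Jan 20, 2032 falls between when the crate is built (Jan 19, 2032) and when the work is shipped (Jan 26, 2032).

The crate is built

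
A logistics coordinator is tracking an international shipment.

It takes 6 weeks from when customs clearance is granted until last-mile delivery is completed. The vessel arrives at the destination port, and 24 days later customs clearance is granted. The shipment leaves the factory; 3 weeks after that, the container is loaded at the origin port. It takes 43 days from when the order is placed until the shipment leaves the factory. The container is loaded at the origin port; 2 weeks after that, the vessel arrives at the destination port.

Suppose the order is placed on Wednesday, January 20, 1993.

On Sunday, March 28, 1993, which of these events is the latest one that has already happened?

The order is placed: Jan 20, 1993.
The shipment leaves the factory: Jan 20, 1993 + 43 days = Mar 4, 1993.
The container is loaded at the origin port: Mar 4, 1993 + 3 weeks = Mar 25, 1993.
The vessel arrives at the destination port: Mar 25, 1993 + 2 weeks = Apr 8, 1993.
Customs clearance is granted: Apr 8, 1993 + 24 days = May 2, 1993.
Last-mile delivery is completed: May 2, 1993 + 6 weeks = Jun 13, 1993.
Mar 28, 1993 falls between when the container is loaded at the origin port (Mar 25, 1993) and when the vessel arrives at the destination port (Apr 8, 1993).

The container is loaded at the origin port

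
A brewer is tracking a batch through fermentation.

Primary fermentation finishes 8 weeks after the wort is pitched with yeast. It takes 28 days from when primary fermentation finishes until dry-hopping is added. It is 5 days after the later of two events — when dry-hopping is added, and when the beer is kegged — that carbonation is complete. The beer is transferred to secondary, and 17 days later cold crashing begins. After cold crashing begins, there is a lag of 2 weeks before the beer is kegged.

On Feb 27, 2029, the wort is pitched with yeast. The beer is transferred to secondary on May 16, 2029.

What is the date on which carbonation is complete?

The wort is pitched with yeast: Feb 27, 2029.
Primary fermentation finishes: Feb 27, 2029 + 8 weeks = Apr 24, 2029.
Dry-hopping is added: Apr 24, 2029 + 28 days = May 22, 2029.
The beer is transferred to secondary: May 16, 2029.
Cold crashing begins: May 16, 2029 + 17 days = Jun 2, 2029.
The beer is kegged: Jun 2, 2029 + 2 weeks = Jun 16, 2029.
Both prerequisites met — dry-hopping is added (May 22, 2029), the beer is kegged (Jun 16, 2029); the later is Jun 16, 2029.
Carbonation is complete: Jun 16, 2029 + 5 days = Jun 21, 2029.

Jun 21, 2029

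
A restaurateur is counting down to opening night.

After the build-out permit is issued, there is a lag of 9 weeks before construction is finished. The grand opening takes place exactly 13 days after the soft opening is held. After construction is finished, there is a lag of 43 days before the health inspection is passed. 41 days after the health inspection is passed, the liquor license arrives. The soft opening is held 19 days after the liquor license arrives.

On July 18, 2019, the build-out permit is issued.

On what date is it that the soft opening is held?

The build-out permit is issued: Jul 18, 2019.
Construction is finished: Jul 18, 2019 + 9 weeks = Sep 19, 2019.
The health inspection is passed: Sep 19, 2019 + 43 days = Nov 1, 2019.
The liquor license arrives: Nov 1, 2019 + 41 days = Dec 12, 2019.
The soft opening is held: Dec 12, 2019 + 19 days = Dec 31, 2019.

December 31, 2019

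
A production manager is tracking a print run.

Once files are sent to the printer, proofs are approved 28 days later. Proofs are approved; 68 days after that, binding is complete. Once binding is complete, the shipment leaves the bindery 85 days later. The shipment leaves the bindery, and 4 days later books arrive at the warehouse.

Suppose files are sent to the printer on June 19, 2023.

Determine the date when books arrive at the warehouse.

December 21, 2023

Files are sent to the printer: Jun 19, 2023.
Proofs are approved: Jun 19, 2023 + 28 days = Jul 17, 2023.
Binding is complete: Jul 17, 2023 + 68 days = Sep 23, 2023.
The shipment leaves the bindery: Sep 23, 2023 + 85 days = Dec 17, 2023.
Books arrive at the warehouse: Dec 17, 2023 + 4 days = Dec 21, 2023.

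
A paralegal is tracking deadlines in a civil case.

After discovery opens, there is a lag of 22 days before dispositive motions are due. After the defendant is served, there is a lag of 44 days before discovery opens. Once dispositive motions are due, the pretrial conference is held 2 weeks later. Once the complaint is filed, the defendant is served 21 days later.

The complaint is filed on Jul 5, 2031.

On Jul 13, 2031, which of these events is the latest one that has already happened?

The complaint is filed

The complaint is filed: Jul 5, 2031.
The defendant is served: Jul 5, 2031 + 21 days = Jul 26, 2031.
Discovery opens: Jul 26, 2031 + 44 days = Sep 8, 2031.
Dispositive motions are due: Sep 8, 2031 + 22 days = Sep 30, 2031.
The pretrial conference is held: Sep 30, 2031 + 2 weeks = Oct 14, 2031.
Jul 13, 2031 falls between when the complaint is filed (Jul 5, 2031) and when the defendant is served (Jul 26, 2031).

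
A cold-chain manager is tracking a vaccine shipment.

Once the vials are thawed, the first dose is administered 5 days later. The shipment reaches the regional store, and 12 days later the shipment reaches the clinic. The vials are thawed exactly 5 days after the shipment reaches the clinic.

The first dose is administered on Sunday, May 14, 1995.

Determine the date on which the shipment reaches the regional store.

The first dose is administered: May 14, 1995.
The vials are thawed: May 14, 1995 − 5 days = May 9, 1995.
The shipment reaches the clinic: May 9, 1995 − 5 days = May 4, 1995.
The shipment reaches the regional store: May 4, 1995 − 12 days = Apr 22, 1995.

Saturday, April 22, 1995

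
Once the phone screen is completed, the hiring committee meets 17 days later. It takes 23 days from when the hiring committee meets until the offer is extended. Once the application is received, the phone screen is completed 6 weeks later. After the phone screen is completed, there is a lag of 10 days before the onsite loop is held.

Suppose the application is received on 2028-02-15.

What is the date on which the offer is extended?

The application is received: Feb 15, 2028.
The phone screen is completed: Feb 15, 2028 + 6 weeks = Mar 28, 2028.
The hiring committee meets: Mar 28, 2028 + 17 days = Apr 14, 2028.
The offer is extended: Apr 14, 2028 + 23 days = May 7, 2028.

2028-05-07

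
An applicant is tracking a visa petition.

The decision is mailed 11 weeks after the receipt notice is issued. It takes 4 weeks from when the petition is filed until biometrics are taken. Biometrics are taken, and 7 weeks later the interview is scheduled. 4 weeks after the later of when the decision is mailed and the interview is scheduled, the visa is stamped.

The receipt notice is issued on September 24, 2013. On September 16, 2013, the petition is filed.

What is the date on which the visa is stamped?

The receipt notice is issued: Sep 24, 2013.
The decision is mailed: Sep 24, 2013 + 11 weeks = Dec 10, 2013.
The petition is filed: Sep 16, 2013.
Biometrics are taken: Sep 16, 2013 + 4 weeks = Oct 14, 2013.
The interview is scheduled: Oct 14, 2013 + 7 weeks = Dec 2, 2013.
Both prerequisites met — the decision is mailed (Dec 10, 2013), the interview is scheduled (Dec 2, 2013); the later is Dec 10, 2013.
The visa is stamped: Dec 10, 2013 + 4 weeks = Jan 7, 2014.

January 7, 2014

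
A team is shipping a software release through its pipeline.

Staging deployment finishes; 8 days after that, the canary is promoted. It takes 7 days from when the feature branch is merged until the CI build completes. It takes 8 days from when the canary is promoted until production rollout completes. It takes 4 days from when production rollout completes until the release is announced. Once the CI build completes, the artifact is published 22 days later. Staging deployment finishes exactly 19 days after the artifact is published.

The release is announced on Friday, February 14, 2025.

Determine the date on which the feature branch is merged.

Sunday, December 8, 2024

The release is announced: Feb 14, 2025.
Production rollout completes: Feb 14, 2025 − 4 days = Feb 10, 2025.
The canary is promoted: Feb 10, 2025 − 8 days = Feb 2, 2025.
Staging deployment finishes: Feb 2, 2025 − 8 days = Jan 25, 2025.
The artifact is published: Jan 25, 2025 − 19 days = Jan 6, 2025.
The CI build completes: Jan 6, 2025 − 22 days = Dec 15, 2024.
The feature branch is merged: Dec 15, 2024 − 7 days = Dec 8, 2024.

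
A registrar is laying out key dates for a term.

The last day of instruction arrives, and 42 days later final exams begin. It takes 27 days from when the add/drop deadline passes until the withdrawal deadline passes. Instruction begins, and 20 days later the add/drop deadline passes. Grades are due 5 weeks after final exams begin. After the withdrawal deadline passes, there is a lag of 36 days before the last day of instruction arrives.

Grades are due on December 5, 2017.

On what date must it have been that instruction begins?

June 28, 2017

Grades are due: Dec 5, 2017.
Final exams begin: Dec 5, 2017 − 5 weeks = Oct 31, 2017.
The last day of instruction arrives: Oct 31, 2017 − 42 days = Sep 19, 2017.
The withdrawal deadline passes: Sep 19, 2017 − 36 days = Aug 14, 2017.
The add/drop deadline passes: Aug 14, 2017 − 27 days = Jul 18, 2017.
Instruction begins: Jul 18, 2017 − 20 days = Jun 28, 2017.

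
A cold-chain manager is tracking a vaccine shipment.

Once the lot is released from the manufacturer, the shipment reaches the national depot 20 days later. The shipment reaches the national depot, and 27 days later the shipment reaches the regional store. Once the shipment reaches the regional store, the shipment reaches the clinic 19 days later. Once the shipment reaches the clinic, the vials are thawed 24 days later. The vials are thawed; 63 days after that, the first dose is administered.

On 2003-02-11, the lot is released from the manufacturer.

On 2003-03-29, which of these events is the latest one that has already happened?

The shipment reaches the national depot

The lot is released from the manufacturer: Feb 11, 2003.
The shipment reaches the national depot: Feb 11, 2003 + 20 days = Mar 3, 2003.
The shipment reaches the regional store: Mar 3, 2003 + 27 days = Mar 30, 2003.
The shipment reaches the clinic: Mar 30, 2003 + 19 days = Apr 18, 2003.
The vials are thawed: Apr 18, 2003 + 24 days = May 12, 2003.
The first dose is administered: May 12, 2003 + 63 days = Jul 14, 2003.
Mar 29, 2003 falls between when the shipment reaches the national depot (Mar 3, 2003) and when the shipment reaches the regional store (Mar 30, 2003).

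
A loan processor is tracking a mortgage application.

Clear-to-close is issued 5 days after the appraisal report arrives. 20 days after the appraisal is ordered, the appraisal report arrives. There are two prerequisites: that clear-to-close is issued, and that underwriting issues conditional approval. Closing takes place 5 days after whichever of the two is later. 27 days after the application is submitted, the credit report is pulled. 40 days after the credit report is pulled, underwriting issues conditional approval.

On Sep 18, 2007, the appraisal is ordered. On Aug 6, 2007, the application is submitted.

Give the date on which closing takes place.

The appraisal is ordered: Sep 18, 2007.
The appraisal report arrives: Sep 18, 2007 + 20 days = Oct 8, 2007.
Clear-to-close is issued: Oct 8, 2007 + 5 days = Oct 13, 2007.
The application is submitted: Aug 6, 2007.
The credit report is pulled: Aug 6, 2007 + 27 days = Sep 2, 2007.
Underwriting issues conditional approval: Sep 2, 2007 + 40 days = Oct 12, 2007.
Both prerequisites met — clear-to-close is issued (Oct 13, 2007), underwriting issues conditional approval (Oct 12, 2007); the later is Oct 13, 2007.
Closing takes place: Oct 13, 2007 + 5 days = Oct 18, 2007.

Oct 18, 2007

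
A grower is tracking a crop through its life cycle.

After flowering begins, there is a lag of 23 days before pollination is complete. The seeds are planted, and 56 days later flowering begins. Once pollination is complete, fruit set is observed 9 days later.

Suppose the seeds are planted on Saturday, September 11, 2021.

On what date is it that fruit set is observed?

The seeds are planted: Sep 11, 2021.
Flowering begins: Sep 11, 2021 + 56 days = Nov 6, 2021.
Pollination is complete: Nov 6, 2021 + 23 days = Nov 29, 2021.
Fruit set is observed: Nov 29, 2021 + 9 days = Dec 8, 2021.

Wednesday, December 8, 2021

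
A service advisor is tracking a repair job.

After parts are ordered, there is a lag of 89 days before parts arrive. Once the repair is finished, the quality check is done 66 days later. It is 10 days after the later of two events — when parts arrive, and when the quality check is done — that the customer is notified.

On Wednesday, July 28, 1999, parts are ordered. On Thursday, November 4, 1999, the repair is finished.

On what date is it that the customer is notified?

Parts are ordered: Jul 28, 1999.
Parts arrive: Jul 28, 1999 + 89 days = Oct 25, 1999.
The repair is finished: Nov 4, 1999.
The quality check is done: Nov 4, 1999 + 66 days = Jan 9, 2000.
Both prerequisites met — parts arrive (Oct 25, 1999), the quality check is done (Jan 9, 2000); the later is Jan 9, 2000.
The customer is notified: Jan 9, 2000 + 10 days = Jan 19, 2000.

Wednesday, January 19, 2000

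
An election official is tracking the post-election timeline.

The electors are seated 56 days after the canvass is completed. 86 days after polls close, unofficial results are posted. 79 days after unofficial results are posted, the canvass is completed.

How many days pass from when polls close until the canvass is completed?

Causal path: polls close → unofficial results are posted → the canvass is completed.
Total delay along the path: 86 + 79 = 165 days.

165 days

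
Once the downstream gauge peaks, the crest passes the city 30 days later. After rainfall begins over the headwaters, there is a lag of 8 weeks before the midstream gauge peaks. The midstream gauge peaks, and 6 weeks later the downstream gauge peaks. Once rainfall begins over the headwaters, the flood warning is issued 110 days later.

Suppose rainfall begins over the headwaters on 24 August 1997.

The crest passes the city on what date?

30 December 1997

Rainfall begins over the headwaters: Aug 24, 1997.
The midstream gauge peaks: Aug 24, 1997 + 8 weeks = Oct 19, 1997.
The downstream gauge peaks: Oct 19, 1997 + 6 weeks = Nov 30, 1997.
The crest passes the city: Nov 30, 1997 + 30 days = Dec 30, 1997.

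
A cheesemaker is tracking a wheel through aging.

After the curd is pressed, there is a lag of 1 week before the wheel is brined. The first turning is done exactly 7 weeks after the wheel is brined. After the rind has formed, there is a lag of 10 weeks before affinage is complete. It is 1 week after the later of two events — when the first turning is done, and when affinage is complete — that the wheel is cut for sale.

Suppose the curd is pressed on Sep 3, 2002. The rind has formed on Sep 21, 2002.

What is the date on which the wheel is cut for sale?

Dec 7, 2002

The curd is pressed: Sep 3, 2002.
The wheel is brined: Sep 3, 2002 + 1 week = Sep 10, 2002.
The first turning is done: Sep 10, 2002 + 7 weeks = Oct 29, 2002.
The rind has formed: Sep 21, 2002.
Affinage is complete: Sep 21, 2002 + 10 weeks = Nov 30, 2002.
Both prerequisites met — the first turning is done (Oct 29, 2002), affinage is complete (Nov 30, 2002); the later is Nov 30, 2002.
The wheel is cut for sale: Nov 30, 2002 + 1 week = Dec 7, 2002.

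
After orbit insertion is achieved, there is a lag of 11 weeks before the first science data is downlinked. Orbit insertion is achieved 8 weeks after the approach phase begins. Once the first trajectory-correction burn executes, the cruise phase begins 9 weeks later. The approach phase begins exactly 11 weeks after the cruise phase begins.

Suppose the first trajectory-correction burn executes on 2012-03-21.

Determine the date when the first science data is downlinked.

2012-12-19

The first trajectory-correction burn executes: Mar 21, 2012.
The cruise phase begins: Mar 21, 2012 + 9 weeks = May 23, 2012.
The approach phase begins: May 23, 2012 + 11 weeks = Aug 8, 2012.
Orbit insertion is achieved: Aug 8, 2012 + 8 weeks = Oct 3, 2012.
The first science data is downlinked: Oct 3, 2012 + 11 weeks = Dec 19, 2012.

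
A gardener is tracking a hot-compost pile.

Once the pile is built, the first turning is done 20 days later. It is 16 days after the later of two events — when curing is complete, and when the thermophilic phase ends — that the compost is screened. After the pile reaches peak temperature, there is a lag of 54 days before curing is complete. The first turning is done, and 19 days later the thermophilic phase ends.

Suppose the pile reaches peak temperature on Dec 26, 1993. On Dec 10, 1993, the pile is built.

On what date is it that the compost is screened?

Mar 6, 1994

The pile reaches peak temperature: Dec 26, 1993.
Curing is complete: Dec 26, 1993 + 54 days = Feb 18, 1994.
The pile is built: Dec 10, 1993.
The first turning is done: Dec 10, 1993 + 20 days = Dec 30, 1993.
The thermophilic phase ends: Dec 30, 1993 + 19 days = Jan 18, 1994.
Both prerequisites met — curing is complete (Feb 18, 1994), the thermophilic phase ends (Jan 18, 1994); the later is Feb 18, 1994.
The compost is screened: Feb 18, 1994 + 16 days = Mar 6, 1994.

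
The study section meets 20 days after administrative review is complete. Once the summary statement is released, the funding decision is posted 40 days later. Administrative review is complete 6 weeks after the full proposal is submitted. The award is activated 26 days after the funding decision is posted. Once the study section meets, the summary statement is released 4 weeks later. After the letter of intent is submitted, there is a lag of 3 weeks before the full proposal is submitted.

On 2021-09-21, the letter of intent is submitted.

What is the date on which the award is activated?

2022-03-17

The letter of intent is submitted: Sep 21, 2021.
The full proposal is submitted: Sep 21, 2021 + 3 weeks = Oct 12, 2021.
Administrative review is complete: Oct 12, 2021 + 6 weeks = Nov 23, 2021.
The study section meets: Nov 23, 2021 + 20 days = Dec 13, 2021.
The summary statement is released: Dec 13, 2021 + 4 weeks = Jan 10, 2022.
The funding decision is posted: Jan 10, 2022 + 40 days = Feb 19, 2022.
The award is activated: Feb 19, 2022 + 26 days = Mar 17, 2022.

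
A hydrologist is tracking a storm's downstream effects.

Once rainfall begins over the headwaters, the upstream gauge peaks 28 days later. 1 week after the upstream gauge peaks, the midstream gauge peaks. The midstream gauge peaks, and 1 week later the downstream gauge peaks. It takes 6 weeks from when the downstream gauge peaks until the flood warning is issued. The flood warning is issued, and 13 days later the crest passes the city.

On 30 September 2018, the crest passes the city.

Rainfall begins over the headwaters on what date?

The crest passes the city: Sep 30, 2018.
The flood warning is issued: Sep 30, 2018 − 13 days = Sep 17, 2018.
The downstream gauge peaks: Sep 17, 2018 − 6 weeks = Aug 6, 2018.
The midstream gauge peaks: Aug 6, 2018 − 1 week = Jul 30, 2018.
The upstream gauge peaks: Jul 30, 2018 − 1 week = Jul 23, 2018.
Rainfall begins over the headwaters: Jul 23, 2018 − 28 days = Jun 25, 2018.

25 June 2018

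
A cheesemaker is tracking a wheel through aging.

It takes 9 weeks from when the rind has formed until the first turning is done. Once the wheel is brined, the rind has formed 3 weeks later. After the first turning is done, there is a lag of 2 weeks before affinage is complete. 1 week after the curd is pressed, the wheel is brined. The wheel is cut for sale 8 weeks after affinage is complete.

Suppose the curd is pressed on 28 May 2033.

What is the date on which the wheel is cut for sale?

The curd is pressed: May 28, 2033.
The wheel is brined: May 28, 2033 + 1 week = Jun 4, 2033.
The rind has formed: Jun 4, 2033 + 3 weeks = Jun 25, 2033.
The first turning is done: Jun 25, 2033 + 9 weeks = Aug 27, 2033.
Affinage is complete: Aug 27, 2033 + 2 weeks = Sep 10, 2033.
The wheel is cut for sale: Sep 10, 2033 + 8 weeks = Nov 5, 2033.

5 November 2033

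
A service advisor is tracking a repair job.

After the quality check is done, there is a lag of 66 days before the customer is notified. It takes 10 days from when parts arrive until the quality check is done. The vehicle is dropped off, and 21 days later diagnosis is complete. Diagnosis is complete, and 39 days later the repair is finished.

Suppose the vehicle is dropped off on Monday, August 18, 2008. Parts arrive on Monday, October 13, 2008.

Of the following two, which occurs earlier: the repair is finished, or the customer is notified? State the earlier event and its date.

The vehicle is dropped off: Aug 18, 2008.
Diagnosis is complete: Aug 18, 2008 + 21 days = Sep 8, 2008.
The repair is finished: Sep 8, 2008 + 39 days = Oct 17, 2008.
Parts arrive: Oct 13, 2008.
The quality check is done: Oct 13, 2008 + 10 days = Oct 23, 2008.
The customer is notified: Oct 23, 2008 + 66 days = Dec 28, 2008.
Comparing: the repair is finished on Oct 17, 2008 vs the customer is notified on Dec 28, 2008. Earlier: the repair is finished.

The repair is finished — Friday, October 17, 2008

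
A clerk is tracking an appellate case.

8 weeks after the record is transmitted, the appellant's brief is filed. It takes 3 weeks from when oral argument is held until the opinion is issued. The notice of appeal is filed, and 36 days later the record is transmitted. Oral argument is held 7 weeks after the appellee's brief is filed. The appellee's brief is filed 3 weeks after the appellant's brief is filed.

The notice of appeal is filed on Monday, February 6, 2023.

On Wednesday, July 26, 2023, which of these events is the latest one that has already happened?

Oral argument is held

The notice of appeal is filed: Feb 6, 2023.
The record is transmitted: Feb 6, 2023 + 36 days = Mar 14, 2023.
The appellant's brief is filed: Mar 14, 2023 + 8 weeks = May 9, 2023.
The appellee's brief is filed: May 9, 2023 + 3 weeks = May 30, 2023.
Oral argument is held: May 30, 2023 + 7 weeks = Jul 18, 2023.
The opinion is issued: Jul 18, 2023 + 3 weeks = Aug 8, 2023.
Jul 26, 2023 falls between when oral argument is held (Jul 18, 2023) and when the opinion is issued (Aug 8, 2023).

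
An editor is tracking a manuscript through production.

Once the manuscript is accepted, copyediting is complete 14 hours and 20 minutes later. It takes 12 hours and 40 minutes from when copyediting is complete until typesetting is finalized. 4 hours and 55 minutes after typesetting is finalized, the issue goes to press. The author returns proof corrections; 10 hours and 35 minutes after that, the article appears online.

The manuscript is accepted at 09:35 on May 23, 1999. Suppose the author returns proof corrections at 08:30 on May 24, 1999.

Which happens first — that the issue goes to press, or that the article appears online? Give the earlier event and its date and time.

The manuscript is accepted: 09:35 May 23, 1999.
Copyediting is complete: 09:35 May 23, 1999 + 14h20m = 23:55 May 23, 1999.
Typesetting is finalized: 23:55 May 23, 1999 + 12h40m = 12:35 May 24, 1999.
The issue goes to press: 12:35 May 24, 1999 + 4h55m = 17:30 May 24, 1999.
The author returns proof corrections: 08:30 May 24, 1999.
The article appears online: 08:30 May 24, 1999 + 10h35m = 19:05 May 24, 1999.
Comparing: the issue goes to press at 17:30 May 24, 1999 vs the article appears online at 19:05 May 24, 1999. Earlier: the issue goes to press.

The issue goes to press — 17:30 on May 24, 1999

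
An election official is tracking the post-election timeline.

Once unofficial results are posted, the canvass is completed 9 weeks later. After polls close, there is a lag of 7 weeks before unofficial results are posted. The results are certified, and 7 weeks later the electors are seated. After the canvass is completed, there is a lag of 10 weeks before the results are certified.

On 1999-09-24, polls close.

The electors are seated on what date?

Polls close: Sep 24, 1999.
Unofficial results are posted: Sep 24, 1999 + 7 weeks = Nov 12, 1999.
The canvass is completed: Nov 12, 1999 + 9 weeks = Jan 14, 2000.
The results are certified: Jan 14, 2000 + 10 weeks = Mar 24, 2000.
The electors are seated: Mar 24, 2000 + 7 weeks = May 12, 2000.

2000-05-12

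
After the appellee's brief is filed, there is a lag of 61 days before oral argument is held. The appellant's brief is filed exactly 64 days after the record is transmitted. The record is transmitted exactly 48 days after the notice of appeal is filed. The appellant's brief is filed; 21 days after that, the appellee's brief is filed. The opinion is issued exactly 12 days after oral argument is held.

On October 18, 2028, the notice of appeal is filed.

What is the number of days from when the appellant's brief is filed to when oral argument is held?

82 days

Causal path: the appellant's brief is filed → the appellee's brief is filed → oral argument is held.
Total delay along the path: 21 + 61 = 82 days.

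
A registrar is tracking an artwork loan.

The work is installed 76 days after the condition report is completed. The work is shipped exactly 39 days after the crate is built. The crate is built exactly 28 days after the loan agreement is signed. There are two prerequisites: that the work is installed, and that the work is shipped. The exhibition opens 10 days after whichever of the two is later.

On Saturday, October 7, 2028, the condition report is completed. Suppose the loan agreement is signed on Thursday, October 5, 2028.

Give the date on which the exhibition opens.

The condition report is completed: Oct 7, 2028.
The work is installed: Oct 7, 2028 + 76 days = Dec 22, 2028.
The loan agreement is signed: Oct 5, 2028.
The crate is built: Oct 5, 2028 + 28 days = Nov 2, 2028.
The work is shipped: Nov 2, 2028 + 39 days = Dec 11, 2028.
Both prerequisites met — the work is installed (Dec 22, 2028), the work is shipped (Dec 11, 2028); the later is Dec 22, 2028.
The exhibition opens: Dec 22, 2028 + 10 days = Jan 1, 2029.

Monday, January 1, 2029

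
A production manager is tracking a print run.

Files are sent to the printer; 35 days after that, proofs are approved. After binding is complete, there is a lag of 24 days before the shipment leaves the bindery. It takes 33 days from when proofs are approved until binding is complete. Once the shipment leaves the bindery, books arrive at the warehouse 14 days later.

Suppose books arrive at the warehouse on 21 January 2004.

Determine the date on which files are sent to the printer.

Books arrive at the warehouse: Jan 21, 2004.
The shipment leaves the bindery: Jan 21, 2004 − 14 days = Jan 7, 2004.
Binding is complete: Jan 7, 2004 − 24 days = Dec 14, 2003.
Proofs are approved: Dec 14, 2003 − 33 days = Nov 11, 2003.
Files are sent to the printer: Nov 11, 2003 − 35 days = Oct 7, 2003.

7 October 2003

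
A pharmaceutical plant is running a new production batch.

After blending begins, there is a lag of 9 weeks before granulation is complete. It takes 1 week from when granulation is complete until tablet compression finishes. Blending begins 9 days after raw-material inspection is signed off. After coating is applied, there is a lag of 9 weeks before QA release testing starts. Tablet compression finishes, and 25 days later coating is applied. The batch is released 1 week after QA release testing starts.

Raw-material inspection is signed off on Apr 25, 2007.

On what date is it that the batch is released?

Oct 16, 2007

Raw-material inspection is signed off: Apr 25, 2007.
Blending begins: Apr 25, 2007 + 9 days = May 4, 2007.
Granulation is complete: May 4, 2007 + 9 weeks = Jul 6, 2007.
Tablet compression finishes: Jul 6, 2007 + 1 week = Jul 13, 2007.
Coating is applied: Jul 13, 2007 + 25 days = Aug 7, 2007.
QA release testing starts: Aug 7, 2007 + 9 weeks = Oct 9, 2007.
The batch is released: Oct 9, 2007 + 1 week = Oct 16, 2007.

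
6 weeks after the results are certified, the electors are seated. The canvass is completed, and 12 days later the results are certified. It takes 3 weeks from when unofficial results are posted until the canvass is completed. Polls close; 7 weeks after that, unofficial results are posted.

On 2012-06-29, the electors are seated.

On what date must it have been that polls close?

The electors are seated: Jun 29, 2012.
The results are certified: Jun 29, 2012 − 6 weeks = May 18, 2012.
The canvass is completed: May 18, 2012 − 12 days = May 6, 2012.
Unofficial results are posted: May 6, 2012 − 3 weeks = Apr 15, 2012.
Polls close: Apr 15, 2012 − 7 weeks = Feb 26, 2012.

2012-02-26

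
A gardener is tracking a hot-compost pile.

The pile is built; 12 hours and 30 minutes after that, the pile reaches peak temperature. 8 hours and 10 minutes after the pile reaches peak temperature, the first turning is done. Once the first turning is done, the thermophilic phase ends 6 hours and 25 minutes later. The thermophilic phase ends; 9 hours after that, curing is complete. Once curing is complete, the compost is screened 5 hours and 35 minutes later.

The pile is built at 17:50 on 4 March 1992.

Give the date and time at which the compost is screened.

11:30 on 6 March 1992

The pile is built: 17:50 Mar 4, 1992.
The pile reaches peak temperature: 17:50 Mar 4, 1992 + 12h30m = 06:20 Mar 5, 1992.
The first turning is done: 06:20 Mar 5, 1992 + 8h10m = 14:30 Mar 5, 1992.
The thermophilic phase ends: 14:30 Mar 5, 1992 + 6h25m = 20:55 Mar 5, 1992.
Curing is complete: 20:55 Mar 5, 1992 + 9h = 05:55 Mar 6, 1992.
The compost is screened: 05:55 Mar 6, 1992 + 5h35m = 11:30 Mar 6, 1992.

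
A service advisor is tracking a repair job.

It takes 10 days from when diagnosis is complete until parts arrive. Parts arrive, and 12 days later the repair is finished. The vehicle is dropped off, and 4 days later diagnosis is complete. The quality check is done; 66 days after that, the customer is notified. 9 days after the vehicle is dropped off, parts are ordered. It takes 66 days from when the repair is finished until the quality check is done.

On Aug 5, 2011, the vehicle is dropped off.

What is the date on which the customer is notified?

Jan 10, 2012

The vehicle is dropped off: Aug 5, 2011.
Diagnosis is complete: Aug 5, 2011 + 4 days = Aug 9, 2011.
Parts arrive: Aug 9, 2011 + 10 days = Aug 19, 2011.
The repair is finished: Aug 19, 2011 + 12 days = Aug 31, 2011.
The quality check is done: Aug 31, 2011 + 66 days = Nov 5, 2011.
The customer is notified: Nov 5, 2011 + 66 days = Jan 10, 2012.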